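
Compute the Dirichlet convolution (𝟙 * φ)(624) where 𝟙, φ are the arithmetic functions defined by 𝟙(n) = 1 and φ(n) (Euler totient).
(𝟙 * φ)(624) = 624

Divisors of 624: [1, 2, 3, 4, 6, 8, 12, 13, 16, 24, 26, 39, 48, 52, 78, 104, 156, 208, 312, 624]. For each d | 624:
  d = 1: 𝟙(1) · φ(624/1) = 1 · 192 = 192
  d = 2: 𝟙(2) · φ(624/2) = 1 · 96 = 96
  d = 3: 𝟙(3) · φ(624/3) = 1 · 96 = 96
  d = 4: 𝟙(4) · φ(624/4) = 1 · 48 = 48
  d = 6: 𝟙(6) · φ(624/6) = 1 · 48 = 48
  d = 8: 𝟙(8) · φ(624/8) = 1 · 24 = 24
  d = 12: 𝟙(12) · φ(624/12) = 1 · 24 = 24
  d = 13: 𝟙(13) · φ(624/13) = 1 · 16 = 16
  d = 16: 𝟙(16) · φ(624/16) = 1 · 24 = 24
  d = 24: 𝟙(24) · φ(624/24) = 1 · 12 = 12
  d = 26: 𝟙(26) · φ(624/26) = 1 · 8 = 8
  d = 39: 𝟙(39) · φ(624/39) = 1 · 8 = 8
  d = 48: 𝟙(48) · φ(624/48) = 1 · 12 = 12
  d = 52: 𝟙(52) · φ(624/52) = 1 · 4 = 4
  d = 78: 𝟙(78) · φ(624/78) = 1 · 4 = 4
  d = 104: 𝟙(104) · φ(624/104) = 1 · 2 = 2
  d = 156: 𝟙(156) · φ(624/156) = 1 · 2 = 2
  d = 208: 𝟙(208) · φ(624/208) = 1 · 2 = 2
  d = 312: 𝟙(312) · φ(624/312) = 1 · 1 = 1
  d = 624: 𝟙(624) · φ(624/624) = 1 · 1 = 1
Summing: (𝟙 * φ)(624) = 192 + 96 + 96 + 48 + 48 + 24 + 24 + 16 + 24 + 12 + 8 + 8 + 12 + 4 + 4 + 2 + 2 + 2 + 1 + 1 = 624.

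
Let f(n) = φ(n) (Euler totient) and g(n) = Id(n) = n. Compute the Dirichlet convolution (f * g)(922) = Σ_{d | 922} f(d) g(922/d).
(φ * Id)(922) = 2763

Divisors of 922: [1, 2, 461, 922]. For each d | 922:
  d = 1: φ(1) · Id(922/1) = 1 · 922 = 922
  d = 2: φ(2) · Id(922/2) = 1 · 461 = 461
  d = 461: φ(461) · Id(922/461) = 460 · 2 = 920
  d = 922: φ(922) · Id(922/922) = 460 · 1 = 460
Summing: (φ * Id)(922) = 922 + 461 + 920 + 460 = 2763.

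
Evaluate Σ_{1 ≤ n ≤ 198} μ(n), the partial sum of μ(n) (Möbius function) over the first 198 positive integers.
Σ_{n ≤ 198} μ(n) = -7

Compute μ(n) for each 1 ≤ n ≤ 198: μ(1) = 1, μ(2) = -1, μ(3) = -1, μ(4) = 0, μ(5) = -1, μ(6) = 1, μ(7) = -1, μ(8) = 0, μ(9) = 0, μ(10) = 1, μ(11) = -1, μ(12) = 0, μ(13) = -1, μ(14) = 1, μ(15) = 1, μ(16) = 0, μ(17) = -1, μ(18) = 0, μ(19) = -1, μ(20) = 0, μ(21) = 1, μ(22) = 1, μ(23) = -1, μ(24) = 0, μ(25) = 0, μ(26) = 1, μ(27) = 0, μ(28) = 0, μ(29) = -1, μ(30) = -1, μ(31) = -1, μ(32) = 0, μ(33) = 1, μ(34) = 1, μ(35) = 1, μ(36) = 0, μ(37) = -1, μ(38) = 1, μ(39) = 1, μ(40) = 0, μ(41) = -1, μ(42) = -1, μ(43) = -1, μ(44) = 0, μ(45) = 0, μ(46) = 1, μ(47) = -1, μ(48) = 0, μ(49) = 0, μ(50) = 0, μ(51) = 1, μ(52) = 0, μ(53) = -1, μ(54) = 0, μ(55) = 1, μ(56) = 0, μ(57) = 1, μ(58) = 1, μ(59) = -1, μ(60) = 0, μ(61) = -1, μ(62) = 1, μ(63) = 0, μ(64) = 0, μ(65) = 1, μ(66) = -1, μ(67) = -1, μ(68) = 0, μ(69) = 1, μ(70) = -1, μ(71) = -1, μ(72) = 0, μ(73) = -1, μ(74) = 1, μ(75) = 0, μ(76) = 0, μ(77) = 1, μ(78) = -1, μ(79) = -1, μ(80) = 0, μ(81) = 0, μ(82) = 1, μ(83) = -1, μ(84) = 0, μ(85) = 1, μ(86) = 1, μ(87) = 1, μ(88) = 0, μ(89) = -1, μ(90) = 0, μ(91) = 1, μ(92) = 0, μ(93) = 1, μ(94) = 1, μ(95) = 1, μ(96) = 0, μ(97) = -1, μ(98) = 0, μ(99) = 0, μ(100) = 0, μ(101) = -1, μ(102) = -1, μ(103) = -1, μ(104) = 0, μ(105) = -1, μ(106) = 1, μ(107) = -1, μ(108) = 0, μ(109) = -1, μ(110) = -1, μ(111) = 1, μ(112) = 0, μ(113) = -1, μ(114) = -1, μ(115) = 1, μ(116) = 0, μ(117) = 0, μ(118) = 1, μ(119) = 1, μ(120) = 0, μ(121) = 0, μ(122) = 1, μ(123) = 1, μ(124) = 0, μ(125) = 0, μ(126) = 0, μ(127) = -1, μ(128) = 0, μ(129) = 1, μ(130) = -1, μ(131) = -1, μ(132) = 0, μ(133) = 1, μ(134) = 1, μ(135) = 0, μ(136) = 0, μ(137) = -1, μ(138) = -1, μ(139) = -1, μ(140) = 0, μ(141) = 1, μ(142) = 1, μ(143) = 1, μ(144) = 0, μ(145) = 1, μ(146) = 1, μ(147) = 0, μ(148) = 0, μ(149) = -1, μ(150) = 0, μ(151) = -1, μ(152) = 0, μ(153) = 0, μ(154) = -1, μ(155) = 1, μ(156) = 0, μ(157) = -1, μ(158) = 1, μ(159) = 1, μ(160) = 0, μ(161) = 1, μ(162) = 0, μ(163) = -1, μ(164) = 0, μ(165) = -1, μ(166) = 1, μ(167) = -1, μ(168) = 0, μ(169) = 0, μ(170) = -1, μ(171) = 0, μ(172) = 0, μ(173) = -1, μ(174) = -1, μ(175) = 0, μ(176) = 0, μ(177) = 1, μ(178) = 1, μ(179) = -1, μ(180) = 0, μ(181) = -1, μ(182) = -1, μ(183) = 1, μ(184) = 0, μ(185) = 1, μ(186) = -1, μ(187) = 1, μ(188) = 0, μ(189) = 0, μ(190) = -1, μ(191) = -1, μ(192) = 0, μ(193) = -1, μ(194) = 1, μ(195) = -1, μ(196) = 0, μ(197) = -1, μ(198) = 0. Summing all 198 values: -7. (Mertens function M(x) = Σ_{n ≤ x} μ(n); on average M(x) should be small (PNT ⟺ M(x) = o(x)).)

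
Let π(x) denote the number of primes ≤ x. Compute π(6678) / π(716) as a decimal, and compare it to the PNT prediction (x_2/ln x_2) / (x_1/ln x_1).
π(6678)/π(716) = 860/127 ≈ 6.7717;  PNT prediction ≈ 6.9620.

π(716) = 127 and π(6678) = 860, so π(6678)/π(716) ≈ 6.7717. The PNT-predicted ratio is (6678/ln(6678)) / (716/ln(716)) ≈ 6.9620. The two agree to within a few percent, as expected.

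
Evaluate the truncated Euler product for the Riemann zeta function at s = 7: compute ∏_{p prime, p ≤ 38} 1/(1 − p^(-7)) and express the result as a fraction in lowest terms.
∏ = 390612576496222063474132638651406606464249171649995563732972174614898335928125/387378248056510136247638717957281013418108703654497719879651674737546587052032

The primes p ≤ 38 are [2, 3, 5, 7, 11, 13, 17, 19, 23, 29, 31, 37]. For each prime, (1 − 1/p^7)^(-1) = p^7 / (p^7 − 1). The product is (1 − 1/2^7)^(-1), (1 − 1/3^7)^(-1), (1 − 1/5^7)^(-1), (1 − 1/7^7)^(-1), (1 − 1/11^7)^(-1), (1 − 1/13^7)^(-1), (1 − 1/17^7)^(-1), (1 − 1/19^7)^(-1), (1 − 1/23^7)^(-1), (1 − 1/29^7)^(-1), (1 − 1/31^7)^(-1), (1 − 1/37^7)^(-1) = ∏ p^7 / (p^7 − 1) = 390612576496222063474132638651406606464249171649995563732972174614898335928125/387378248056510136247638717957281013418108703654497719879651674737546587052032.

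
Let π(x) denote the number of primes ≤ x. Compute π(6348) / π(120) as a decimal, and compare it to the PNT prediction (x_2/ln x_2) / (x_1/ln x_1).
π(6348)/π(120) = 826/30 ≈ 27.5333;  PNT prediction ≈ 28.9243.

π(120) = 30 and π(6348) = 826, so π(6348)/π(120) ≈ 27.5333. The PNT-predicted ratio is (6348/ln(6348)) / (120/ln(120)) ≈ 28.9243. The two agree to within a few percent, as expected.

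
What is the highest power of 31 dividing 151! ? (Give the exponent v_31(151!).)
v_31(151!) = 4

Legendre's formula: v_p(n!) = Σ_{k ≥ 1} ⌊n / p^k⌋. For p = 31, n = 151, the terms are:
  ⌊151/31^1⌋ = ⌊151/31⌋ = 4
(the next term ⌊151/31^2⌋ = 0, terminating the sum). Summing: v_31(151!) = 4 = 4.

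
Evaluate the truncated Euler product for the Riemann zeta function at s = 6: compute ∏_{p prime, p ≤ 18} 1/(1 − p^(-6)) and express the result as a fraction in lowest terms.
∏ = 3816568575537013278125/3751506094174038687744

The primes p ≤ 18 are [2, 3, 5, 7, 11, 13, 17]. For each prime, (1 − 1/p^6)^(-1) = p^6 / (p^6 − 1). The product is (1 − 1/2^6)^(-1), (1 − 1/3^6)^(-1), (1 − 1/5^6)^(-1), (1 − 1/7^6)^(-1), (1 − 1/11^6)^(-1), (1 − 1/13^6)^(-1), (1 − 1/17^6)^(-1) = ∏ p^6 / (p^6 − 1) = 3816568575537013278125/3751506094174038687744.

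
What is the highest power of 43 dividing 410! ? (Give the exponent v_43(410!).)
v_43(410!) = 9

Legendre's formula: v_p(n!) = Σ_{k ≥ 1} ⌊n / p^k⌋. For p = 43, n = 410, the terms are:
  ⌊410/43^1⌋ = ⌊410/43⌋ = 9
(the next term ⌊410/43^2⌋ = 0, terminating the sum). Summing: v_43(410!) = 9 = 9.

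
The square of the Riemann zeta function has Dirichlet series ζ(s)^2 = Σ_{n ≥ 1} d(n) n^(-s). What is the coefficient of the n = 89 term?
d(89) = 2

ζ(s)^2 = (Σ 1/m^s)(Σ 1/k^s). The coefficient of 1/n^s in the product is the number of ordered pairs (m, k) with mk = n, which equals d(n). For n = 89, divisors are [1, 89], so d(89) = 2.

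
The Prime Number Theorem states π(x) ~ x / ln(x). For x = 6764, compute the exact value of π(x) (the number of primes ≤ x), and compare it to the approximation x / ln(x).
π(6764) = 871;  x/ln(x) ≈ 766.95;  relative error ≈ 11.95%.

Directly count primes up to 6764: π(6764) = 871. The PNT approximation gives 6764/ln(6764) ≈ 6764/8.81937 ≈ 766.95. Relative error (π(x) − x/ln(x)) / π(x) ≈ 11.95%; the approximation is known to undercount slightly (Li(x) is a better estimate).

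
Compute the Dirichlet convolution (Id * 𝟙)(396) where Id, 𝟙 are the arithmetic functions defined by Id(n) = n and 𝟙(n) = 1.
(Id * 𝟙)(396) = 1092

Divisors of 396: [1, 2, 3, 4, 6, 9, 11, 12, 18, 22, 33, 36, 44, 66, 99, 132, 198, 396]. For each d | 396:
  d = 1: Id(1) · 𝟙(396/1) = 1 · 1 = 1
  d = 2: Id(2) · 𝟙(396/2) = 2 · 1 = 2
  d = 3: Id(3) · 𝟙(396/3) = 3 · 1 = 3
  d = 4: Id(4) · 𝟙(396/4) = 4 · 1 = 4
  d = 6: Id(6) · 𝟙(396/6) = 6 · 1 = 6
  d = 9: Id(9) · 𝟙(396/9) = 9 · 1 = 9
  d = 11: Id(11) · 𝟙(396/11) = 11 · 1 = 11
  d = 12: Id(12) · 𝟙(396/12) = 12 · 1 = 12
  d = 18: Id(18) · 𝟙(396/18) = 18 · 1 = 18
  d = 22: Id(22) · 𝟙(396/22) = 22 · 1 = 22
  d = 33: Id(33) · 𝟙(396/33) = 33 · 1 = 33
  d = 36: Id(36) · 𝟙(396/36) = 36 · 1 = 36
  d = 44: Id(44) · 𝟙(396/44) = 44 · 1 = 44
  d = 66: Id(66) · 𝟙(396/66) = 66 · 1 = 66
  d = 99: Id(99) · 𝟙(396/99) = 99 · 1 = 99
  d = 132: Id(132) · 𝟙(396/132) = 132 · 1 = 132
  d = 198: Id(198) · 𝟙(396/198) = 198 · 1 = 198
  d = 396: Id(396) · 𝟙(396/396) = 396 · 1 = 396
Summing: (Id * 𝟙)(396) = 1 + 2 + 3 + 4 + 6 + 9 + 11 + 12 + 18 + 22 + 33 + 36 + 44 + 66 + 99 + 132 + 198 + 396 = 1092.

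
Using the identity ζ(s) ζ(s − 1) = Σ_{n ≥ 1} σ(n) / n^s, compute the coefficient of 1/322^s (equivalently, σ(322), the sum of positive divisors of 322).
σ(322) = 576

In the product (Σ m^0/m^s)(Σ k / k^s) = Σ (Σ_{d | n} d) / n^s, the coefficient of 1/n^s is σ(n) = Σ_{d | n} d. For n = 322, divisors are [1, 2, 7, 14, 23, 46, 161, 322]; summing: σ(322) = 576.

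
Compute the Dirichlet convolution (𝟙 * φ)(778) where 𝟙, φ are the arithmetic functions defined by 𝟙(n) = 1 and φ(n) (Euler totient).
(𝟙 * φ)(778) = 778

Divisors of 778: [1, 2, 389, 778]. For each d | 778:
  d = 1: 𝟙(1) · φ(778/1) = 1 · 388 = 388
  d = 2: 𝟙(2) · φ(778/2) = 1 · 388 = 388
  d = 389: 𝟙(389) · φ(778/389) = 1 · 1 = 1
  d = 778: 𝟙(778) · φ(778/778) = 1 · 1 = 1
Summing: (𝟙 * φ)(778) = 388 + 388 + 1 + 1 = 778.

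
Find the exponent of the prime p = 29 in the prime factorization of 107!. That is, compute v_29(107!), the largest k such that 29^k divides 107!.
v_29(107!) = 3

Legendre's formula: v_p(n!) = Σ_{k ≥ 1} ⌊n / p^k⌋. For p = 29, n = 107, the terms are:
  ⌊107/29^1⌋ = ⌊107/29⌋ = 3
(the next term ⌊107/29^2⌋ = 0, terminating the sum). Summing: v_29(107!) = 3 = 3.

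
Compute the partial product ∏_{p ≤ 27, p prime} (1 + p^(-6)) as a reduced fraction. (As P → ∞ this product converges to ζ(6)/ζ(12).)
∏ = 1528148900144746288585670319214284020/1502467574555591484127420211226932553

The primes p ≤ 27 are [2, 3, 5, 7, 11, 13, 17, 19, 23]. For each, (1 + 1/p^6) = (p^6 + 1)/p^6. Multiplying these fractions over p ∈ [2, 3, 5, 7, 11, 13, 17, 19, 23] gives 1528148900144746288585670319214284020/1502467574555591484127420211226932553. (In the limit P → ∞ this tends to ζ(6)/ζ(12).)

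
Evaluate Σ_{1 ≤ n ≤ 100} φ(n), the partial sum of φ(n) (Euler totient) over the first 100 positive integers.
Σ_{n ≤ 100} φ(n) = 3044

Compute φ(n) for each 1 ≤ n ≤ 100: φ(1) = 1, φ(2) = 1, φ(3) = 2, φ(4) = 2, φ(5) = 4, φ(6) = 2, φ(7) = 6, φ(8) = 4, φ(9) = 6, φ(10) = 4, φ(11) = 10, φ(12) = 4, φ(13) = 12, φ(14) = 6, φ(15) = 8, φ(16) = 8, φ(17) = 16, φ(18) = 6, φ(19) = 18, φ(20) = 8, φ(21) = 12, φ(22) = 10, φ(23) = 22, φ(24) = 8, φ(25) = 20, φ(26) = 12, φ(27) = 18, φ(28) = 12, φ(29) = 28, φ(30) = 8, φ(31) = 30, φ(32) = 16, φ(33) = 20, φ(34) = 16, φ(35) = 24, φ(36) = 12, φ(37) = 36, φ(38) = 18, φ(39) = 24, φ(40) = 16, φ(41) = 40, φ(42) = 12, φ(43) = 42, φ(44) = 20, φ(45) = 24, φ(46) = 22, φ(47) = 46, φ(48) = 16, φ(49) = 42, φ(50) = 20, φ(51) = 32, φ(52) = 24, φ(53) = 52, φ(54) = 18, φ(55) = 40, φ(56) = 24, φ(57) = 36, φ(58) = 28, φ(59) = 58, φ(60) = 16, φ(61) = 60, φ(62) = 30, φ(63) = 36, φ(64) = 32, φ(65) = 48, φ(66) = 20, φ(67) = 66, φ(68) = 32, φ(69) = 44, φ(70) = 24, φ(71) = 70, φ(72) = 24, φ(73) = 72, φ(74) = 36, φ(75) = 40, φ(76) = 36, φ(77) = 60, φ(78) = 24, φ(79) = 78, φ(80) = 32, φ(81) = 54, φ(82) = 40, φ(83) = 82, φ(84) = 24, φ(85) = 64, φ(86) = 42, φ(87) = 56, φ(88) = 40, φ(89) = 88, φ(90) = 24, φ(91) = 72, φ(92) = 44, φ(93) = 60, φ(94) = 46, φ(95) = 72, φ(96) = 32, φ(97) = 96, φ(98) = 42, φ(99) = 60, φ(100) = 40. Summing all 100 values: 3044. (Average order: Σ_{n ≤ x} φ(n) ~ (3/π²) x². For x = 100, (3/π²)·100² ≈ 3039.64.)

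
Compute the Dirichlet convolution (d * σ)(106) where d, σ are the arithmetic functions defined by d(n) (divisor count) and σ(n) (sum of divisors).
(d * σ)(106) = 280

Divisors of 106: [1, 2, 53, 106]. For each d | 106:
  d = 1: d(1) · σ(106/1) = 1 · 162 = 162
  d = 2: d(2) · σ(106/2) = 2 · 54 = 108
  d = 53: d(53) · σ(106/53) = 2 · 3 = 6
  d = 106: d(106) · σ(106/106) = 4 · 1 = 4
Summing: (d * σ)(106) = 162 + 108 + 6 + 4 = 280.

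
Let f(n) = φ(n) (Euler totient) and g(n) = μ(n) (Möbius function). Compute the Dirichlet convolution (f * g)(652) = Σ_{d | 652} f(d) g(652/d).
(φ * μ)(652) = 161

Divisors of 652: [1, 2, 4, 163, 326, 652]. For each d | 652:
  d = 1: φ(1) · μ(652/1) = 1 · 0 = 0
  d = 2: φ(2) · μ(652/2) = 1 · 1 = 1
  d = 4: φ(4) · μ(652/4) = 2 · -1 = -2
  d = 163: φ(163) · μ(652/163) = 162 · 0 = 0
  d = 326: φ(326) · μ(652/326) = 162 · -1 = -162
  d = 652: φ(652) · μ(652/652) = 324 · 1 = 324
Summing: (φ * μ)(652) = 0 + 1 + -2 + 0 + -162 + 324 = 161.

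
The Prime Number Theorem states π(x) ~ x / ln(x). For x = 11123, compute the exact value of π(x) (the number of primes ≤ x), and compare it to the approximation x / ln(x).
π(11123) = 1348;  x/ln(x) ≈ 1193.87;  relative error ≈ 11.43%.

Directly count primes up to 11123: π(11123) = 1348. The PNT approximation gives 11123/ln(11123) ≈ 11123/9.31677 ≈ 1193.87. Relative error (π(x) − x/ln(x)) / π(x) ≈ 11.43%; the approximation is known to undercount slightly (Li(x) is a better estimate).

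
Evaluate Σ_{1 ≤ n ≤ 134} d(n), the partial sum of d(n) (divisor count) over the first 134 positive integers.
Σ_{n ≤ 134} d(n) = 679

Compute d(n) for each 1 ≤ n ≤ 134: d(1) = 1, d(2) = 2, d(3) = 2, d(4) = 3, d(5) = 2, d(6) = 4, d(7) = 2, d(8) = 4, d(9) = 3, d(10) = 4, d(11) = 2, d(12) = 6, d(13) = 2, d(14) = 4, d(15) = 4, d(16) = 5, d(17) = 2, d(18) = 6, d(19) = 2, d(20) = 6, d(21) = 4, d(22) = 4, d(23) = 2, d(24) = 8, d(25) = 3, d(26) = 4, d(27) = 4, d(28) = 6, d(29) = 2, d(30) = 8, d(31) = 2, d(32) = 6, d(33) = 4, d(34) = 4, d(35) = 4, d(36) = 9, d(37) = 2, d(38) = 4, d(39) = 4, d(40) = 8, d(41) = 2, d(42) = 8, d(43) = 2, d(44) = 6, d(45) = 6, d(46) = 4, d(47) = 2, d(48) = 10, d(49) = 3, d(50) = 6, d(51) = 4, d(52) = 6, d(53) = 2, d(54) = 8, d(55) = 4, d(56) = 8, d(57) = 4, d(58) = 4, d(59) = 2, d(60) = 12, d(61) = 2, d(62) = 4, d(63) = 6, d(64) = 7, d(65) = 4, d(66) = 8, d(67) = 2, d(68) = 6, d(69) = 4, d(70) = 8, d(71) = 2, d(72) = 12, d(73) = 2, d(74) = 4, d(75) = 6, d(76) = 6, d(77) = 4, d(78) = 8, d(79) = 2, d(80) = 10, d(81) = 5, d(82) = 4, d(83) = 2, d(84) = 12, d(85) = 4, d(86) = 4, d(87) = 4, d(88) = 8, d(89) = 2, d(90) = 12, d(91) = 4, d(92) = 6, d(93) = 4, d(94) = 4, d(95) = 4, d(96) = 12, d(97) = 2, d(98) = 6, d(99) = 6, d(100) = 9, d(101) = 2, d(102) = 8, d(103) = 2, d(104) = 8, d(105) = 8, d(106) = 4, d(107) = 2, d(108) = 12, d(109) = 2, d(110) = 8, d(111) = 4, d(112) = 10, d(113) = 2, d(114) = 8, d(115) = 4, d(116) = 6, d(117) = 6, d(118) = 4, d(119) = 4, d(120) = 16, d(121) = 3, d(122) = 4, d(123) = 4, d(124) = 6, d(125) = 4, d(126) = 12, d(127) = 2, d(128) = 8, d(129) = 4, d(130) = 8, d(131) = 2, d(132) = 12, d(133) = 4, d(134) = 4. Summing all 134 values: 679. (Dirichlet's divisor formula: Σ_{n ≤ x} d(n) = x ln(x) + (2γ − 1) x + O(√x). For x = 134, the asymptotic estimate is ≈ 677.00.)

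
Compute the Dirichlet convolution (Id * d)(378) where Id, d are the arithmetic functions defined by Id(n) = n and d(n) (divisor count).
(Id * d)(378) = 2088

Divisors of 378: [1, 2, 3, 6, 7, 9, 14, 18, 21, 27, 42, 54, 63, 126, 189, 378]. For each d | 378:
  d = 1: Id(1) · d(378/1) = 1 · 16 = 16
  d = 2: Id(2) · d(378/2) = 2 · 8 = 16
  d = 3: Id(3) · d(378/3) = 3 · 12 = 36
  d = 6: Id(6) · d(378/6) = 6 · 6 = 36
  d = 7: Id(7) · d(378/7) = 7 · 8 = 56
  d = 9: Id(9) · d(378/9) = 9 · 8 = 72
  d = 14: Id(14) · d(378/14) = 14 · 4 = 56
  d = 18: Id(18) · d(378/18) = 18 · 4 = 72
  d = 21: Id(21) · d(378/21) = 21 · 6 = 126
  d = 27: Id(27) · d(378/27) = 27 · 4 = 108
  d = 42: Id(42) · d(378/42) = 42 · 3 = 126
  d = 54: Id(54) · d(378/54) = 54 · 2 = 108
  d = 63: Id(63) · d(378/63) = 63 · 4 = 252
  d = 126: Id(126) · d(378/126) = 126 · 2 = 252
  d = 189: Id(189) · d(378/189) = 189 · 2 = 378
  d = 378: Id(378) · d(378/378) = 378 · 1 = 378
Summing: (Id * d)(378) = 16 + 16 + 36 + 36 + 56 + 72 + 56 + 72 + 126 + 108 + 126 + 108 + 252 + 252 + 378 + 378 = 2088.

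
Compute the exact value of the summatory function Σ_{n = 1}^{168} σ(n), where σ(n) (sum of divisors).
Σ_{n ≤ 168} σ(n) = 23355

Compute σ(n) for each 1 ≤ n ≤ 168: σ(1) = 1, σ(2) = 3, σ(3) = 4, σ(4) = 7, σ(5) = 6, σ(6) = 12, σ(7) = 8, σ(8) = 15, σ(9) = 13, σ(10) = 18, σ(11) = 12, σ(12) = 28, σ(13) = 14, σ(14) = 24, σ(15) = 24, σ(16) = 31, σ(17) = 18, σ(18) = 39, σ(19) = 20, σ(20) = 42, σ(21) = 32, σ(22) = 36, σ(23) = 24, σ(24) = 60, σ(25) = 31, σ(26) = 42, σ(27) = 40, σ(28) = 56, σ(29) = 30, σ(30) = 72, σ(31) = 32, σ(32) = 63, σ(33) = 48, σ(34) = 54, σ(35) = 48, σ(36) = 91, σ(37) = 38, σ(38) = 60, σ(39) = 56, σ(40) = 90, σ(41) = 42, σ(42) = 96, σ(43) = 44, σ(44) = 84, σ(45) = 78, σ(46) = 72, σ(47) = 48, σ(48) = 124, σ(49) = 57, σ(50) = 93, σ(51) = 72, σ(52) = 98, σ(53) = 54, σ(54) = 120, σ(55) = 72, σ(56) = 120, σ(57) = 80, σ(58) = 90, σ(59) = 60, σ(60) = 168, σ(61) = 62, σ(62) = 96, σ(63) = 104, σ(64) = 127, σ(65) = 84, σ(66) = 144, σ(67) = 68, σ(68) = 126, σ(69) = 96, σ(70) = 144, σ(71) = 72, σ(72) = 195, σ(73) = 74, σ(74) = 114, σ(75) = 124, σ(76) = 140, σ(77) = 96, σ(78) = 168, σ(79) = 80, σ(80) = 186, σ(81) = 121, σ(82) = 126, σ(83) = 84, σ(84) = 224, σ(85) = 108, σ(86) = 132, σ(87) = 120, σ(88) = 180, σ(89) = 90, σ(90) = 234, σ(91) = 112, σ(92) = 168, σ(93) = 128, σ(94) = 144, σ(95) = 120, σ(96) = 252, σ(97) = 98, σ(98) = 171, σ(99) = 156, σ(100) = 217, σ(101) = 102, σ(102) = 216, σ(103) = 104, σ(104) = 210, σ(105) = 192, σ(106) = 162, σ(107) = 108, σ(108) = 280, σ(109) = 110, σ(110) = 216, σ(111) = 152, σ(112) = 248, σ(113) = 114, σ(114) = 240, σ(115) = 144, σ(116) = 210, σ(117) = 182, σ(118) = 180, σ(119) = 144, σ(120) = 360, σ(121) = 133, σ(122) = 186, σ(123) = 168, σ(124) = 224, σ(125) = 156, σ(126) = 312, σ(127) = 128, σ(128) = 255, σ(129) = 176, σ(130) = 252, σ(131) = 132, σ(132) = 336, σ(133) = 160, σ(134) = 204, σ(135) = 240, σ(136) = 270, σ(137) = 138, σ(138) = 288, σ(139) = 140, σ(140) = 336, σ(141) = 192, σ(142) = 216, σ(143) = 168, σ(144) = 403, σ(145) = 180, σ(146) = 222, σ(147) = 228, σ(148) = 266, σ(149) = 150, σ(150) = 372, σ(151) = 152, σ(152) = 300, σ(153) = 234, σ(154) = 288, σ(155) = 192, σ(156) = 392, σ(157) = 158, σ(158) = 240, σ(159) = 216, σ(160) = 378, σ(161) = 192, σ(162) = 363, σ(163) = 164, σ(164) = 294, σ(165) = 288, σ(166) = 252, σ(167) = 168, σ(168) = 480. Summing all 168 values: 23355. (Average order: Σ_{n ≤ x} σ(n) ~ (π²/12) x². For x = 168, (π²/12)·168² ≈ 23213.31.)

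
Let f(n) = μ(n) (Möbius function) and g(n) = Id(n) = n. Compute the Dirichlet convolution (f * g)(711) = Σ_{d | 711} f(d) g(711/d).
(μ * Id)(711) = 468

Divisors of 711: [1, 3, 9, 79, 237, 711]. For each d | 711:
  d = 1: μ(1) · Id(711/1) = 1 · 711 = 711
  d = 3: μ(3) · Id(711/3) = -1 · 237 = -237
  d = 9: μ(9) · Id(711/9) = 0 · 79 = 0
  d = 79: μ(79) · Id(711/79) = -1 · 9 = -9
  d = 237: μ(237) · Id(711/237) = 1 · 3 = 3
  d = 711: μ(711) · Id(711/711) = 0 · 1 = 0
Summing: (μ * Id)(711) = 711 + -237 + 0 + -9 + 3 + 0 = 468.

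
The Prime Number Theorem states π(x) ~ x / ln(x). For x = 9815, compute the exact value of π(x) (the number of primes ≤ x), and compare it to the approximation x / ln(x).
π(9815) = 1210;  x/ln(x) ≈ 1067.81;  relative error ≈ 11.75%.

Directly count primes up to 9815: π(9815) = 1210. The PNT approximation gives 9815/ln(9815) ≈ 9815/9.19167 ≈ 1067.81. Relative error (π(x) − x/ln(x)) / π(x) ≈ 11.75%; the approximation is known to undercount slightly (Li(x) is a better estimate).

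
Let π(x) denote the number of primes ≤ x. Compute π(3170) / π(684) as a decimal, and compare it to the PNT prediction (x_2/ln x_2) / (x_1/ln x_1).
π(3170)/π(684) = 449/124 ≈ 3.6210;  PNT prediction ≈ 3.7529.

π(684) = 124 and π(3170) = 449, so π(3170)/π(684) ≈ 3.6210. The PNT-predicted ratio is (3170/ln(3170)) / (684/ln(684)) ≈ 3.7529. The two agree to within a few percent, as expected.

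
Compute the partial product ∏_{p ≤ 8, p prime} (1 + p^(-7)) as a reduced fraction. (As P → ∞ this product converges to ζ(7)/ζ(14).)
∏ = 31528037707363/31268898281250

The primes p ≤ 8 are [2, 3, 5, 7]. For each, (1 + 1/p^7) = (p^7 + 1)/p^7. Multiplying these fractions over p ∈ [2, 3, 5, 7] gives 31528037707363/31268898281250. (In the limit P → ∞ this tends to ζ(7)/ζ(14).)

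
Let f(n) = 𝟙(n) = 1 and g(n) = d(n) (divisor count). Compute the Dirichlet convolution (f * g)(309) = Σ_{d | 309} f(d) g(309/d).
(𝟙 * d)(309) = 9

Divisors of 309: [1, 3, 103, 309]. For each d | 309:
  d = 1: 𝟙(1) · d(309/1) = 1 · 4 = 4
  d = 3: 𝟙(3) · d(309/3) = 1 · 2 = 2
  d = 103: 𝟙(103) · d(309/103) = 1 · 2 = 2
  d = 309: 𝟙(309) · d(309/309) = 1 · 1 = 1
Summing: (𝟙 * d)(309) = 4 + 2 + 2 + 1 = 9.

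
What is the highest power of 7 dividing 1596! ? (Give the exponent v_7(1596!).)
v_7(1596!) = 264

Legendre's formula: v_p(n!) = Σ_{k ≥ 1} ⌊n / p^k⌋. For p = 7, n = 1596, the terms are:
  ⌊1596/7^1⌋ = ⌊1596/7⌋ = 228
  ⌊1596/7^2⌋ = ⌊1596/49⌋ = 32
  ⌊1596/7^3⌋ = ⌊1596/343⌋ = 4
(the next term ⌊1596/7^4⌋ = 0, terminating the sum). Summing: v_7(1596!) = 228 + 32 + 4 = 264.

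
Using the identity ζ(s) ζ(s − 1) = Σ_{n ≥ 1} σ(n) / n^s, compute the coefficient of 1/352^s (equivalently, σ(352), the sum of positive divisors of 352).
σ(352) = 756

In the product (Σ m^0/m^s)(Σ k / k^s) = Σ (Σ_{d | n} d) / n^s, the coefficient of 1/n^s is σ(n) = Σ_{d | n} d. For n = 352, divisors are [1, 2, 4, 8, 11, 16, 22, 32, 44, 88, 176, 352]; summing: σ(352) = 756.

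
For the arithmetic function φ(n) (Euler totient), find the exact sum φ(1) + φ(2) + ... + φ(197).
Σ_{n ≤ 197} φ(n) = 11894

Compute φ(n) for each 1 ≤ n ≤ 197: φ(1) = 1, φ(2) = 1, φ(3) = 2, φ(4) = 2, φ(5) = 4, φ(6) = 2, φ(7) = 6, φ(8) = 4, φ(9) = 6, φ(10) = 4, φ(11) = 10, φ(12) = 4, φ(13) = 12, φ(14) = 6, φ(15) = 8, φ(16) = 8, φ(17) = 16, φ(18) = 6, φ(19) = 18, φ(20) = 8, φ(21) = 12, φ(22) = 10, φ(23) = 22, φ(24) = 8, φ(25) = 20, φ(26) = 12, φ(27) = 18, φ(28) = 12, φ(29) = 28, φ(30) = 8, φ(31) = 30, φ(32) = 16, φ(33) = 20, φ(34) = 16, φ(35) = 24, φ(36) = 12, φ(37) = 36, φ(38) = 18, φ(39) = 24, φ(40) = 16, φ(41) = 40, φ(42) = 12, φ(43) = 42, φ(44) = 20, φ(45) = 24, φ(46) = 22, φ(47) = 46, φ(48) = 16, φ(49) = 42, φ(50) = 20, φ(51) = 32, φ(52) = 24, φ(53) = 52, φ(54) = 18, φ(55) = 40, φ(56) = 24, φ(57) = 36, φ(58) = 28, φ(59) = 58, φ(60) = 16, φ(61) = 60, φ(62) = 30, φ(63) = 36, φ(64) = 32, φ(65) = 48, φ(66) = 20, φ(67) = 66, φ(68) = 32, φ(69) = 44, φ(70) = 24, φ(71) = 70, φ(72) = 24, φ(73) = 72, φ(74) = 36, φ(75) = 40, φ(76) = 36, φ(77) = 60, φ(78) = 24, φ(79) = 78, φ(80) = 32, φ(81) = 54, φ(82) = 40, φ(83) = 82, φ(84) = 24, φ(85) = 64, φ(86) = 42, φ(87) = 56, φ(88) = 40, φ(89) = 88, φ(90) = 24, φ(91) = 72, φ(92) = 44, φ(93) = 60, φ(94) = 46, φ(95) = 72, φ(96) = 32, φ(97) = 96, φ(98) = 42, φ(99) = 60, φ(100) = 40, φ(101) = 100, φ(102) = 32, φ(103) = 102, φ(104) = 48, φ(105) = 48, φ(106) = 52, φ(107) = 106, φ(108) = 36, φ(109) = 108, φ(110) = 40, φ(111) = 72, φ(112) = 48, φ(113) = 112, φ(114) = 36, φ(115) = 88, φ(116) = 56, φ(117) = 72, φ(118) = 58, φ(119) = 96, φ(120) = 32, φ(121) = 110, φ(122) = 60, φ(123) = 80, φ(124) = 60, φ(125) = 100, φ(126) = 36, φ(127) = 126, φ(128) = 64, φ(129) = 84, φ(130) = 48, φ(131) = 130, φ(132) = 40, φ(133) = 108, φ(134) = 66, φ(135) = 72, φ(136) = 64, φ(137) = 136, φ(138) = 44, φ(139) = 138, φ(140) = 48, φ(141) = 92, φ(142) = 70, φ(143) = 120, φ(144) = 48, φ(145) = 112, φ(146) = 72, φ(147) = 84, φ(148) = 72, φ(149) = 148, φ(150) = 40, φ(151) = 150, φ(152) = 72, φ(153) = 96, φ(154) = 60, φ(155) = 120, φ(156) = 48, φ(157) = 156, φ(158) = 78, φ(159) = 104, φ(160) = 64, φ(161) = 132, φ(162) = 54, φ(163) = 162, φ(164) = 80, φ(165) = 80, φ(166) = 82, φ(167) = 166, φ(168) = 48, φ(169) = 156, φ(170) = 64, φ(171) = 108, φ(172) = 84, φ(173) = 172, φ(174) = 56, φ(175) = 120, φ(176) = 80, φ(177) = 116, φ(178) = 88, φ(179) = 178, φ(180) = 48, φ(181) = 180, φ(182) = 72, φ(183) = 120, φ(184) = 88, φ(185) = 144, φ(186) = 60, φ(187) = 160, φ(188) = 92, φ(189) = 108, φ(190) = 72, φ(191) = 190, φ(192) = 64, φ(193) = 192, φ(194) = 96, φ(195) = 96, φ(196) = 84, φ(197) = 196. Summing all 197 values: 11894. (Average order: Σ_{n ≤ x} φ(n) ~ (3/π²) x². For x = 197, (3/π²)·197² ≈ 11796.52.)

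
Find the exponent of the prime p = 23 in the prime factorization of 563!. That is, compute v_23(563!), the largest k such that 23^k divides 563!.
v_23(563!) = 25

Legendre's formula: v_p(n!) = Σ_{k ≥ 1} ⌊n / p^k⌋. For p = 23, n = 563, the terms are:
  ⌊563/23^1⌋ = ⌊563/23⌋ = 24
  ⌊563/23^2⌋ = ⌊563/529⌋ = 1
(the next term ⌊563/23^3⌋ = 0, terminating the sum). Summing: v_23(563!) = 24 + 1 = 25.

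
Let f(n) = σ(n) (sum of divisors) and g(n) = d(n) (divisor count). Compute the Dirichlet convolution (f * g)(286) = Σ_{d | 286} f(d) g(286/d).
(σ * d)(286) = 1120

Divisors of 286: [1, 2, 11, 13, 22, 26, 143, 286]. For each d | 286:
  d = 1: σ(1) · d(286/1) = 1 · 8 = 8
  d = 2: σ(2) · d(286/2) = 3 · 4 = 12
  d = 11: σ(11) · d(286/11) = 12 · 4 = 48
  d = 13: σ(13) · d(286/13) = 14 · 4 = 56
  d = 22: σ(22) · d(286/22) = 36 · 2 = 72
  d = 26: σ(26) · d(286/26) = 42 · 2 = 84
  d = 143: σ(143) · d(286/143) = 168 · 2 = 336
  d = 286: σ(286) · d(286/286) = 504 · 1 = 504
Summing: (σ * d)(286) = 8 + 12 + 48 + 56 + 72 + 84 + 336 + 504 = 1120.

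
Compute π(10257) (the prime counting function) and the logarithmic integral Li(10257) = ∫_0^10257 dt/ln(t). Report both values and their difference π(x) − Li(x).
π(10257) = 1257;  Li(10257) ≈ 1274.00;  π(x) − Li(x) ≈ -17.00.

Direct count of primes ≤ 10257 gives π(10257) = 1257. Numerical evaluation of the logarithmic integral gives Li(10257) ≈ 1274.00. The difference π(x) − Li(x) ≈ -17.00 is typically negative for small/moderate x (Li(x) overestimates), though Littlewood's theorem shows this sign changes infinitely often.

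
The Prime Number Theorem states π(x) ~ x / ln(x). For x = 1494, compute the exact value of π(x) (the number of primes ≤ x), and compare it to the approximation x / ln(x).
π(1494) = 238;  x/ln(x) ≈ 204.40;  relative error ≈ 14.12%.

Directly count primes up to 1494: π(1494) = 238. The PNT approximation gives 1494/ln(1494) ≈ 1494/7.30921 ≈ 204.40. Relative error (π(x) − x/ln(x)) / π(x) ≈ 14.12%; the approximation is known to undercount slightly (Li(x) is a better estimate).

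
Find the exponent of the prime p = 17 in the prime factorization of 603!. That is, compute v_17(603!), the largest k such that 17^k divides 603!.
v_17(603!) = 37

Legendre's formula: v_p(n!) = Σ_{k ≥ 1} ⌊n / p^k⌋. For p = 17, n = 603, the terms are:
  ⌊603/17^1⌋ = ⌊603/17⌋ = 35
  ⌊603/17^2⌋ = ⌊603/289⌋ = 2
(the next term ⌊603/17^3⌋ = 0, terminating the sum). Summing: v_17(603!) = 35 + 2 = 37.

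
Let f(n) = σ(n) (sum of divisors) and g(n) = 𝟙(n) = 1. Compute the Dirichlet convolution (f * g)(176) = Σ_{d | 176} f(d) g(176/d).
(σ * 𝟙)(176) = 741

Divisors of 176: [1, 2, 4, 8, 11, 16, 22, 44, 88, 176]. For each d | 176:
  d = 1: σ(1) · 𝟙(176/1) = 1 · 1 = 1
  d = 2: σ(2) · 𝟙(176/2) = 3 · 1 = 3
  d = 4: σ(4) · 𝟙(176/4) = 7 · 1 = 7
  d = 8: σ(8) · 𝟙(176/8) = 15 · 1 = 15
  d = 11: σ(11) · 𝟙(176/11) = 12 · 1 = 12
  d = 16: σ(16) · 𝟙(176/16) = 31 · 1 = 31
  d = 22: σ(22) · 𝟙(176/22) = 36 · 1 = 36
  d = 44: σ(44) · 𝟙(176/44) = 84 · 1 = 84
  d = 88: σ(88) · 𝟙(176/88) = 180 · 1 = 180
  d = 176: σ(176) · 𝟙(176/176) = 372 · 1 = 372
Summing: (σ * 𝟙)(176) = 1 + 3 + 7 + 15 + 12 + 31 + 36 + 84 + 180 + 372 = 741.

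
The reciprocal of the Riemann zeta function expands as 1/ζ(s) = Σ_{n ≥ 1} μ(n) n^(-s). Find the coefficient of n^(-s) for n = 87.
μ(87) = 1

Factor n = 87 = 3 · 29. μ(n) = 0 if any exponent ≥ 2 (not squarefree); otherwise μ(n) = (−1)^{ω(n)} where ω(n) is the number of distinct prime factors. Applying: μ(87) = 1.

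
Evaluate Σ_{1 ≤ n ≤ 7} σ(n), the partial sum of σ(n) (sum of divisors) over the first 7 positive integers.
Σ_{n ≤ 7} σ(n) = 41

Compute σ(n) for each 1 ≤ n ≤ 7: σ(1) = 1, σ(2) = 3, σ(3) = 4, σ(4) = 7, σ(5) = 6, σ(6) = 12, σ(7) = 8. Summing all 7 values: 41. (Average order: Σ_{n ≤ x} σ(n) ~ (π²/12) x². For x = 7, (π²/12)·7² ≈ 40.30.)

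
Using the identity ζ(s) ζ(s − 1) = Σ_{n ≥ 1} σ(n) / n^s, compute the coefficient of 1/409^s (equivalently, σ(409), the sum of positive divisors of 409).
σ(409) = 410

In the product (Σ m^0/m^s)(Σ k / k^s) = Σ (Σ_{d | n} d) / n^s, the coefficient of 1/n^s is σ(n) = Σ_{d | n} d. For n = 409, divisors are [1, 409]; summing: σ(409) = 410.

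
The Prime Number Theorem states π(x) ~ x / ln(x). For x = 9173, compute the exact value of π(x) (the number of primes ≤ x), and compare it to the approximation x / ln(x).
π(9173) = 1137;  x/ln(x) ≈ 1005.37;  relative error ≈ 11.58%.

Directly count primes up to 9173: π(9173) = 1137. The PNT approximation gives 9173/ln(9173) ≈ 9173/9.12402 ≈ 1005.37. Relative error (π(x) − x/ln(x)) / π(x) ≈ 11.58%; the approximation is known to undercount slightly (Li(x) is a better estimate).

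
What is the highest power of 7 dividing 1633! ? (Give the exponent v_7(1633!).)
v_7(1633!) = 270

Legendre's formula: v_p(n!) = Σ_{k ≥ 1} ⌊n / p^k⌋. For p = 7, n = 1633, the terms are:
  ⌊1633/7^1⌋ = ⌊1633/7⌋ = 233
  ⌊1633/7^2⌋ = ⌊1633/49⌋ = 33
  ⌊1633/7^3⌋ = ⌊1633/343⌋ = 4
(the next term ⌊1633/7^4⌋ = 0, terminating the sum). Summing: v_7(1633!) = 233 + 33 + 4 = 270.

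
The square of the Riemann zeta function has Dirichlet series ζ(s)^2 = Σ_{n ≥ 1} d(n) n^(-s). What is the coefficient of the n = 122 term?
d(122) = 4

ζ(s)^2 = (Σ 1/m^s)(Σ 1/k^s). The coefficient of 1/n^s in the product is the number of ordered pairs (m, k) with mk = n, which equals d(n). For n = 122, divisors are [1, 2, 61, 122], so d(122) = 4.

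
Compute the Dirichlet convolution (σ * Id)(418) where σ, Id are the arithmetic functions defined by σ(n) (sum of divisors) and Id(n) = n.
(σ * Id)(418) = 4485

Divisors of 418: [1, 2, 11, 19, 22, 38, 209, 418]. For each d | 418:
  d = 1: σ(1) · Id(418/1) = 1 · 418 = 418
  d = 2: σ(2) · Id(418/2) = 3 · 209 = 627
  d = 11: σ(11) · Id(418/11) = 12 · 38 = 456
  d = 19: σ(19) · Id(418/19) = 20 · 22 = 440
  d = 22: σ(22) · Id(418/22) = 36 · 19 = 684
  d = 38: σ(38) · Id(418/38) = 60 · 11 = 660
  d = 209: σ(209) · Id(418/209) = 240 · 2 = 480
  d = 418: σ(418) · Id(418/418) = 720 · 1 = 720
Summing: (σ * Id)(418) = 418 + 627 + 456 + 440 + 684 + 660 + 480 + 720 = 4485.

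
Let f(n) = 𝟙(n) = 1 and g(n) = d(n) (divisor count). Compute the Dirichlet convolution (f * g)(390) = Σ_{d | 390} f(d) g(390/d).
(𝟙 * d)(390) = 81

Divisors of 390: [1, 2, 3, 5, 6, 10, 13, 15, 26, 30, 39, 65, 78, 130, 195, 390]. For each d | 390:
  d = 1: 𝟙(1) · d(390/1) = 1 · 16 = 16
  d = 2: 𝟙(2) · d(390/2) = 1 · 8 = 8
  d = 3: 𝟙(3) · d(390/3) = 1 · 8 = 8
  d = 5: 𝟙(5) · d(390/5) = 1 · 8 = 8
  d = 6: 𝟙(6) · d(390/6) = 1 · 4 = 4
  d = 10: 𝟙(10) · d(390/10) = 1 · 4 = 4
  d = 13: 𝟙(13) · d(390/13) = 1 · 8 = 8
  d = 15: 𝟙(15) · d(390/15) = 1 · 4 = 4
  d = 26: 𝟙(26) · d(390/26) = 1 · 4 = 4
  d = 30: 𝟙(30) · d(390/30) = 1 · 2 = 2
  d = 39: 𝟙(39) · d(390/39) = 1 · 4 = 4
  d = 65: 𝟙(65) · d(390/65) = 1 · 4 = 4
  d = 78: 𝟙(78) · d(390/78) = 1 · 2 = 2
  d = 130: 𝟙(130) · d(390/130) = 1 · 2 = 2
  d = 195: 𝟙(195) · d(390/195) = 1 · 2 = 2
  d = 390: 𝟙(390) · d(390/390) = 1 · 1 = 1
Summing: (𝟙 * d)(390) = 16 + 8 + 8 + 8 + 4 + 4 + 8 + 4 + 4 + 2 + 4 + 4 + 2 + 2 + 2 + 1 = 81.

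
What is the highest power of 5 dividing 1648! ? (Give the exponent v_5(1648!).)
v_5(1648!) = 409

Legendre's formula: v_p(n!) = Σ_{k ≥ 1} ⌊n / p^k⌋. For p = 5, n = 1648, the terms are:
  ⌊1648/5^1⌋ = ⌊1648/5⌋ = 329
  ⌊1648/5^2⌋ = ⌊1648/25⌋ = 65
  ⌊1648/5^3⌋ = ⌊1648/125⌋ = 13
  ⌊1648/5^4⌋ = ⌊1648/625⌋ = 2
(the next term ⌊1648/5^5⌋ = 0, terminating the sum). Summing: v_5(1648!) = 329 + 65 + 13 + 2 = 409.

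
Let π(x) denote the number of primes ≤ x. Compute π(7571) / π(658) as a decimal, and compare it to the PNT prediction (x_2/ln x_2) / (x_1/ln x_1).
π(7571)/π(658) = 960/119 ≈ 8.0672;  PNT prediction ≈ 8.3592.

π(658) = 119 and π(7571) = 960, so π(7571)/π(658) ≈ 8.0672. The PNT-predicted ratio is (7571/ln(7571)) / (658/ln(658)) ≈ 8.3592. The two agree to within a few percent, as expected.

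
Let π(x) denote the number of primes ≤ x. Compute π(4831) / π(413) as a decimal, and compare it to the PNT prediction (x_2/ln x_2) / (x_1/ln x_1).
π(4831)/π(413) = 650/80 ≈ 8.1250;  PNT prediction ≈ 8.3060.

π(413) = 80 and π(4831) = 650, so π(4831)/π(413) ≈ 8.1250. The PNT-predicted ratio is (4831/ln(4831)) / (413/ln(413)) ≈ 8.3060. The two agree to within a few percent, as expected.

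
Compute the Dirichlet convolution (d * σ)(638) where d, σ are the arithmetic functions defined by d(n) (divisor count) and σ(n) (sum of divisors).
(d * σ)(638) = 2240

Divisors of 638: [1, 2, 11, 22, 29, 58, 319, 638]. For each d | 638:
  d = 1: d(1) · σ(638/1) = 1 · 1080 = 1080
  d = 2: d(2) · σ(638/2) = 2 · 360 = 720
  d = 11: d(11) · σ(638/11) = 2 · 90 = 180
  d = 22: d(22) · σ(638/22) = 4 · 30 = 120
  d = 29: d(29) · σ(638/29) = 2 · 36 = 72
  d = 58: d(58) · σ(638/58) = 4 · 12 = 48
  d = 319: d(319) · σ(638/319) = 4 · 3 = 12
  d = 638: d(638) · σ(638/638) = 8 · 1 = 8
Summing: (d * σ)(638) = 1080 + 720 + 180 + 120 + 72 + 48 + 12 + 8 = 2240.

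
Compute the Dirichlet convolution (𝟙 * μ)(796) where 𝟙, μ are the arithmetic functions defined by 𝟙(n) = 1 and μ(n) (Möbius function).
(𝟙 * μ)(796) = 0

Divisors of 796: [1, 2, 4, 199, 398, 796]. For each d | 796:
  d = 1: 𝟙(1) · μ(796/1) = 1 · 0 = 0
  d = 2: 𝟙(2) · μ(796/2) = 1 · 1 = 1
  d = 4: 𝟙(4) · μ(796/4) = 1 · -1 = -1
  d = 199: 𝟙(199) · μ(796/199) = 1 · 0 = 0
  d = 398: 𝟙(398) · μ(796/398) = 1 · -1 = -1
  d = 796: 𝟙(796) · μ(796/796) = 1 · 1 = 1
Summing: (𝟙 * μ)(796) = 0 + 1 + -1 + 0 + -1 + 1 = 0.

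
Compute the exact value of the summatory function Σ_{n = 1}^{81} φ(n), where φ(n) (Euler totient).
Σ_{n ≤ 81} φ(n) = 2020

Compute φ(n) for each 1 ≤ n ≤ 81: φ(1) = 1, φ(2) = 1, φ(3) = 2, φ(4) = 2, φ(5) = 4, φ(6) = 2, φ(7) = 6, φ(8) = 4, φ(9) = 6, φ(10) = 4, φ(11) = 10, φ(12) = 4, φ(13) = 12, φ(14) = 6, φ(15) = 8, φ(16) = 8, φ(17) = 16, φ(18) = 6, φ(19) = 18, φ(20) = 8, φ(21) = 12, φ(22) = 10, φ(23) = 22, φ(24) = 8, φ(25) = 20, φ(26) = 12, φ(27) = 18, φ(28) = 12, φ(29) = 28, φ(30) = 8, φ(31) = 30, φ(32) = 16, φ(33) = 20, φ(34) = 16, φ(35) = 24, φ(36) = 12, φ(37) = 36, φ(38) = 18, φ(39) = 24, φ(40) = 16, φ(41) = 40, φ(42) = 12, φ(43) = 42, φ(44) = 20, φ(45) = 24, φ(46) = 22, φ(47) = 46, φ(48) = 16, φ(49) = 42, φ(50) = 20, φ(51) = 32, φ(52) = 24, φ(53) = 52, φ(54) = 18, φ(55) = 40, φ(56) = 24, φ(57) = 36, φ(58) = 28, φ(59) = 58, φ(60) = 16, φ(61) = 60, φ(62) = 30, φ(63) = 36, φ(64) = 32, φ(65) = 48, φ(66) = 20, φ(67) = 66, φ(68) = 32, φ(69) = 44, φ(70) = 24, φ(71) = 70, φ(72) = 24, φ(73) = 72, φ(74) = 36, φ(75) = 40, φ(76) = 36, φ(77) = 60, φ(78) = 24, φ(79) = 78, φ(80) = 32, φ(81) = 54. Summing all 81 values: 2020. (Average order: Σ_{n ≤ x} φ(n) ~ (3/π²) x². For x = 81, (3/π²)·81² ≈ 1994.30.)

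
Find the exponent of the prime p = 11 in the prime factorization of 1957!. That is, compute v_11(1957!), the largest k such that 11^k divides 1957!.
v_11(1957!) = 194

Legendre's formula: v_p(n!) = Σ_{k ≥ 1} ⌊n / p^k⌋. For p = 11, n = 1957, the terms are:
  ⌊1957/11^1⌋ = ⌊1957/11⌋ = 177
  ⌊1957/11^2⌋ = ⌊1957/121⌋ = 16
  ⌊1957/11^3⌋ = ⌊1957/1331⌋ = 1
(the next term ⌊1957/11^4⌋ = 0, terminating the sum). Summing: v_11(1957!) = 177 + 16 + 1 = 194.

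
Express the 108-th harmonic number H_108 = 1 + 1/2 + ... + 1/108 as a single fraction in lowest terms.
H_108 = 81704399374878842092679986459517574603754626787/15521442759214556458772607587176753329489754560

Direct summation: H_108 = 1 + 1/2 + ... + 1/108. The least common denominator is lcm(1, ..., 108) = 77607213796072782293863037935883766647448772800; over this denominator the numerator is 77607213796072782293863037935883766647448772800 + 38803606898036391146931518967941883323724386400 + 25869071265357594097954345978627922215816257600 + 19401803449018195573465759483970941661862193200 + 15521442759214556458772607587176753329489754560 + 12934535632678797048977172989313961107908128800 + 11086744828010397470551862562269109521064110400 + 9700901724509097786732879741985470830931096600 + 8623023755119198032651448659542640738605419200 + 7760721379607278229386303793588376664744877280 + 7055201254188434753987548903262160604313524800 + 6467267816339398524488586494656980553954064400 + 5969785676620983253374079841221828203649905600 + 5543372414005198735275931281134554760532055200 + 5173814253071518819590869195725584443163251520 + 4850450862254548893366439870992735415465548300 + 4565130223298398958462531643287280391026398400 + 4311511877559599016325724329771320369302709600 + 4084590199793304331255949365046514034076251200 + 3880360689803639114693151896794188332372438640 + 3695581609336799156850620854089703173688036800 + 3527600627094217376993774451631080302156762400 + 3374226686785773143211436431994946375976033600 + 3233633908169699262244293247328490276977032200 + 3104288551842911291754521517435350665897950912 + 2984892838310491626687039920610914101824952800 + 2874341251706399344217149553180880246201806400 + 2771686207002599367637965640567277380266027600 + 2676110820554233872202173721927026436118923200 + 2586907126535759409795434597862792221581625760 + 2503458509550734912705259288254315053143508800 + 2425225431127274446683219935496367707732774150 + 2351733751396144917995849634420720201437841600 + 2282565111649199479231265821643640195513199200 + 2217348965602079494110372512453821904212822080 + 2155755938779799508162862164885660184651354800 + 2097492264758723845780082106375236936417534400 + 2042295099896652165627974682523257017038125600 + 1989928558873661084458026613740609401216635200 + 1940180344901819557346575948397094166186219320 + 1892858873074945909606415559411799186523140800 + 1847790804668399578425310427044851586844018400 + 1804818925490064704508442742694971317382529600 + 1763800313547108688496887225815540151078381200 + 1724604751023839606530289731908528147721083840 + 1687113343392886571605718215997473187988016800 + 1651217314810059197741766764593271630796782400 + 1616816954084849631122146623664245138488516100 + 1583820689715771067221694651752729931580587200 + 1552144275921455645877260758717675332948975456 + 1521710074432799652820843881095760130342132800 + 1492446419155245813343519960305457050912476400 + 1464287052756090231959679961054410691461297600 + 1437170625853199672108574776590440123100903200 + 1411040250837686950797509780652432120862704960 + 1385843103501299683818982820283638690133013800 + 1361530066597768110418649788348838011358750400 + 1338055410277116936101086860963513218059461600 + 1315376505018182750743441320947182485549979200 + 1293453563267879704897717298931396110790812880 + 1272249406492996431046935048129242076187684800 + 1251729254775367456352629644127157526571754400 + 1231860536445599718950206951363234391229345600 + 1212612715563637223341609967748183853866387075 + 1193957135324196650674815968244365640729981120 + 1175866875698072458997924817210360100718920800 + 1158316623821981825281537879640056218618638400 + 1141282555824599739615632910821820097756599600 + 1124742228928591047737145477331648791992011200 + 1108674482801039747055186256226910952106411040 + 1093059349240461722448775182195546009118996800 + 1077877969389899754081431082442830092325677400 + 1063112517754421675258397779943613241745873600 + 1048746132379361922890041053187618468208767200 + 1034762850614303763918173839145116888632650304 + 1021147549948326082813987341261628508519062800 + 1007885893455490679141078414751737229187646400 + 994964279436830542229013306870304700608317600 + 982369794886997244226114404251693248701883200 + 970090172450909778673287974198547083093109660 + 958113750568799781405716517726960082067268800 + 946429436537472954803207779705899593261570400 + 935026672241840750528470336576912851174081600 + 923895402334199789212655213522425793422009200 + 913026044659679791692506328657456078205279680 + 902409462745032352254221371347485658691264800 + 892036940184744624067391240642342145372974400 + 881900156773554344248443612907770075539190600 + 871991166248008789818685819504311984802795200 + 862302375511919803265144865954264073860541920 + 852826525231569036196297120174546886235700800 + 843556671696443285802859107998736593994008400 + 834486169850244970901753096084771684381169600 + 825608657405029598870883382296635815398391200 + 816918039958660866251189873009302806815250240 + 808408477042424815561073311832122569244258050 + 800074369031678167977969463256533676777822400 + 791910344857885533610847325876364965790293600 + 783911250465381639331949878140240067145947200 + 776072137960727822938630379358837666474487728 + 768388255406661210830327108276076897499492800 + 760855037216399826410421940547880065171066400 + 753468095107502740717116873163920064538337600 + 746223209577622906671759980152728525456238200 + 739116321867359831370124170817940634737607360 + 732143526378045115979839980527205345730648800 + 725301063514698899942645214354053893901390400 + 718585312926599836054287388295220061550451600 = 408521996874394210463399932297587873018773133935, so H_108 = 408521996874394210463399932297587873018773133935/77607213796072782293863037935883766647448772800; reducing by gcd(408521996874394210463399932297587873018773133935, 77607213796072782293863037935883766647448772800) = 5 gives 81704399374878842092679986459517574603754626787/15521442759214556458772607587176753329489754560 ≈ 5.26397. (The PNT-adjacent estimate ln(108) + γ ≈ 5.25935 matches within O(1/n).)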